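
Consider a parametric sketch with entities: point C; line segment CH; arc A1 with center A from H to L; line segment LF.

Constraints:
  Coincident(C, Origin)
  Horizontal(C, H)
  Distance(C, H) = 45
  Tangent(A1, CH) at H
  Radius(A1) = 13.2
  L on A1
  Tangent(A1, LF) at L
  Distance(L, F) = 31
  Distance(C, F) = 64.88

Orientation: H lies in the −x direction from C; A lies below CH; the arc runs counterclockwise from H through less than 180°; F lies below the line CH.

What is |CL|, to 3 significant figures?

60.0

Checks: |AL| = 13.20 ✓; ∠(AL, LF) = 90.00° ✓; |LF| = 31.00 ✓; |CF| = 64.88 ✓.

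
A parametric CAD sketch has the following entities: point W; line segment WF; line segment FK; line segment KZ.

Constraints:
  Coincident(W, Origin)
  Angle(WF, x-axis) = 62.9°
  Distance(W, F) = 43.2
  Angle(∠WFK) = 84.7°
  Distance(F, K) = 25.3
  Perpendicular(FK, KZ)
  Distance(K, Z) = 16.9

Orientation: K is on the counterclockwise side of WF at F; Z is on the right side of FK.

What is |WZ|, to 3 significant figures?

63.6

W is at the origin; WF runs at 62.9° with length 43.2, so F = 43.2·(cos 62.9°, sin 62.9°) = (19.7, 38.5). ∠WFK = 84.7°, so FK runs at 62.9° + (180° − 84.7°) = 158° from the x-axis; with |FK| = 25.3, K = F + 25.3·(cos 158°, sin 158°) = (-3.81, 47.9). The perpendicularity gives KZ at right angles to FK; with |KZ| = 16.9 on the right of FK, Z = K + 16.9·(0.371, 0.928) = (2.46, 63.5). Then |WZ| = |Z − W| = 63.6.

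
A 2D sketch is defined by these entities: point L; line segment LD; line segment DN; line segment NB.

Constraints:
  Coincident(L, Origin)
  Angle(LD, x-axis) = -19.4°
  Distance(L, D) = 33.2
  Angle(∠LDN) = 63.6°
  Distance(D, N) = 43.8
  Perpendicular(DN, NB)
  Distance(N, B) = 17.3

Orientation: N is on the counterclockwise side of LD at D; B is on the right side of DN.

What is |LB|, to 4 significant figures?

55.28

L is at the origin; LD runs at -19.4° with length 33.2, so D = 33.2·(cos -19.4°, sin -19.4°) = (31.31, -11.03). ∠LDN = 63.6°, so DN runs at -19.4° + (180° − 63.6°) = 97.00° from the x-axis; with |DN| = 43.8, N = D + 43.8·(cos 97.00°, sin 97.00°) = (25.98, 32.45). DN is perpendicular to NB; with |NB| = 17.3 on the right of DN, B = N + 17.3·(0.9925, 0.1219) = (43.15, 34.55). Then |LB| = |B − L| = 55.28.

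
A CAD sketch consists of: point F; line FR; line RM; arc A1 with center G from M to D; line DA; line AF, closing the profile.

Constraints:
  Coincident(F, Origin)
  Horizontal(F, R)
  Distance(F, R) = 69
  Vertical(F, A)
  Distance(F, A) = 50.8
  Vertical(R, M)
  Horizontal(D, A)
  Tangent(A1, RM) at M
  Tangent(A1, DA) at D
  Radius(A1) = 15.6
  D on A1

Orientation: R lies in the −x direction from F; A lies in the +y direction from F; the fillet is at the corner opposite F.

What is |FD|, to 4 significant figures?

73.70

The virtual corner opposite F is at (-69.00, 50.80). The tangent condition forces GM to be normal to RM and A1 meets DA tangentially, so GD is at right angles to DA, with radius 15.6, so the center G sits 15.6 in from both sides at G = (-53.40, 35.20). That places the tangent points at M = (-69.00, 35.20) on RM and D = (-53.40, 50.80) on DA. Then |FD| = |D − F| = 73.70.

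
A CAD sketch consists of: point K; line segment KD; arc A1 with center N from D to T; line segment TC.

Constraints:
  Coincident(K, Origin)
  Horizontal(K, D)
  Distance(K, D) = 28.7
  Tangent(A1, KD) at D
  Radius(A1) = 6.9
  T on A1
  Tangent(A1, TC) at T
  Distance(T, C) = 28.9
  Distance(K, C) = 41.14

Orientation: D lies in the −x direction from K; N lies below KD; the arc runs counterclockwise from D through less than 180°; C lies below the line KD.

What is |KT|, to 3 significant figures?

36.2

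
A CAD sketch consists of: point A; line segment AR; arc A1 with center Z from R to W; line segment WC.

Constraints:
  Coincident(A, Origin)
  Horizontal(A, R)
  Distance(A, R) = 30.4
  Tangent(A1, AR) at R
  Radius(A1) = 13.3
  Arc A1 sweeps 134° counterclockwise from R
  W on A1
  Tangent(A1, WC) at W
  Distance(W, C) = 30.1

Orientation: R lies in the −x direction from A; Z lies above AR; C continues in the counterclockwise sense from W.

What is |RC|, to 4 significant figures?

45.62

A is at the origin; A and R share the same y with |AR| = 30.4 and R on the −x side, so R = (-30.40, 0.000). Tangency of A1 to AR means the radius ZR is perpendicular to AR, so Z = R + (0, 13.3) = (-30.40, 13.30). On A1, R sits at bearing -90° from Z; a 134° counterclockwise sweep puts W at bearing 44°, so W = Z + 13.3·(cos 44°, sin 44°) = (-20.83, 22.54). The tangent condition forces ZW to be normal to WC, so WC runs along (−sin 44°, cos 44°); with |WC| = 30.1, C = (-41.74, 44.19). Then |RC| = |C − R| = 45.62.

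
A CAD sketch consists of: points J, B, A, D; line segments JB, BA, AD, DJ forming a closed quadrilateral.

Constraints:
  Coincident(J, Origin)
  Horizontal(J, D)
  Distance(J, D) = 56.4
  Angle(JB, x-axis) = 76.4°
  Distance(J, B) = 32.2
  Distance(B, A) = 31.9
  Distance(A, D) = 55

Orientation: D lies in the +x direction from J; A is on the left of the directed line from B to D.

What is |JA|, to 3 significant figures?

60.1

J is at the origin; JD is horizontal with |JD| = 56.4 and D in +x, so D = (56.4, 0). JB runs at 76.4° with |JB| = 32.2, so B = (7.57, 31.3). A is determined by |BA| = 31.9 and |AD| = 55.0 together: it lies at the intersection of circle(B, 31.9) and circle(D, 55.0). With |BD| = 58.0, the foot of the radical line on BD is 11.7 from B and the perpendicular offset is √(31.9² − 11.7²) = 29.7. Taking the left-of-BD solution: A = (33.4, 50.0).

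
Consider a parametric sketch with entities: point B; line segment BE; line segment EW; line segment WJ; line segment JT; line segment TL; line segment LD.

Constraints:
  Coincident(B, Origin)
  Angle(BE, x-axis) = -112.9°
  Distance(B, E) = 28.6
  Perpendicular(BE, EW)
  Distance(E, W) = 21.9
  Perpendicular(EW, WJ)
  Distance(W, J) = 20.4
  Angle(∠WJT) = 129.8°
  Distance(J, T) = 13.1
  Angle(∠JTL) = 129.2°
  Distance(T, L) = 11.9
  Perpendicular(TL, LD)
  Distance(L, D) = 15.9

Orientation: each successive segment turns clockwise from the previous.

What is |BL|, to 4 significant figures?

2.091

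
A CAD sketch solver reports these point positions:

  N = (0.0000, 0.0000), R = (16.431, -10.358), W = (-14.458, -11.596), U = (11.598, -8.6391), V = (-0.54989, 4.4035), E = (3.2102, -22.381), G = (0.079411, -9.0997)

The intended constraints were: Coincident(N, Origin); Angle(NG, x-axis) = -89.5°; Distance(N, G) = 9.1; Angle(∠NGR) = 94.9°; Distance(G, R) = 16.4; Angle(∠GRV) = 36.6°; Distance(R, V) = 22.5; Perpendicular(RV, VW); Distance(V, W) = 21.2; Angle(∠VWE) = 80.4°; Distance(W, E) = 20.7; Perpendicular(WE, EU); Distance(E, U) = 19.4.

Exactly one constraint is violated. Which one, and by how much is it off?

Distance(E, U) = 19.4 — off by 3.30.

N = (0.00, 0.00) ✓; NG at -89.50° ✓; |NG| = 9.100 ✓; ∠NGR = 94.90° ✓; |GR| = 16.40 ✓; ∠GRV = 36.60° ✓; |RV| = 22.50 ✓; ∠(RV, VW) = 90.00° ✓; |VW| = 21.20 ✓; ∠VWE = 80.40° ✓; |WE| = 20.70 ✓; ∠(WE, EU) = 90.00° ✓; |EU| = 16.10 ✗.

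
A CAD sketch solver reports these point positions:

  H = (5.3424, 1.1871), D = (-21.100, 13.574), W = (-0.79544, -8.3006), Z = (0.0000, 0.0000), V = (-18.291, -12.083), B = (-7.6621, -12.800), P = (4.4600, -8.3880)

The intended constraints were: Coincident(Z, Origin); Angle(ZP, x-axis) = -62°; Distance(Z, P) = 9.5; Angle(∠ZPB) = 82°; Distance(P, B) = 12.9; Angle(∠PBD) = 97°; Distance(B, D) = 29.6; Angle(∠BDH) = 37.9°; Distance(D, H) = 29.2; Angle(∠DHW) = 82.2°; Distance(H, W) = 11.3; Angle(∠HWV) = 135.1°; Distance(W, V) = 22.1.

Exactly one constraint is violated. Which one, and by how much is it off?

Distance(W, V) = 22.1 — off by 4.20.

Z = (0.00, 0.00) ✓; ZP at -62.00° ✓; |ZP| = 9.500 ✓; ∠ZPB = 82.00° ✓; |PB| = 12.90 ✓; ∠PBD = 97.00° ✓; |BD| = 29.60 ✓; ∠BDH = 37.90° ✓; |DH| = 29.20 ✓; ∠DHW = 82.20° ✓; |HW| = 11.30 ✓; ∠HWV = 135.1° ✓; |WV| = 17.90 ✗.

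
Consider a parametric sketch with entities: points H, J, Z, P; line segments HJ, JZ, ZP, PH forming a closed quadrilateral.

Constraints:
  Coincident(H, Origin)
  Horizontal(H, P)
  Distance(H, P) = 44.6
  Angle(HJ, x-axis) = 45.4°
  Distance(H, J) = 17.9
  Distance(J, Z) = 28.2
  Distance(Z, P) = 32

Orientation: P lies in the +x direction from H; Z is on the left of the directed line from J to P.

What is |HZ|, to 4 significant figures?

46.03

Checks: |JZ| = 28.20 ✓; |ZP| = 32.00 ✓.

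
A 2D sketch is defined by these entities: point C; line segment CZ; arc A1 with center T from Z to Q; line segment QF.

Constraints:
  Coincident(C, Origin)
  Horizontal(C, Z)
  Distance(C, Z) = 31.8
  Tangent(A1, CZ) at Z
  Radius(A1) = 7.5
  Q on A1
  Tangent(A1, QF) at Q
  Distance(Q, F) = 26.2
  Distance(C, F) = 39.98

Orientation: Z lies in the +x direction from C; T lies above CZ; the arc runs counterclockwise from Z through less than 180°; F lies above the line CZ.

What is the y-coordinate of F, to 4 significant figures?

33.09

Checks: |TQ| = 7.500 ✓; ∠(TQ, QF) = 90.00° ✓; |QF| = 26.20 ✓; |CF| = 39.98 ✓.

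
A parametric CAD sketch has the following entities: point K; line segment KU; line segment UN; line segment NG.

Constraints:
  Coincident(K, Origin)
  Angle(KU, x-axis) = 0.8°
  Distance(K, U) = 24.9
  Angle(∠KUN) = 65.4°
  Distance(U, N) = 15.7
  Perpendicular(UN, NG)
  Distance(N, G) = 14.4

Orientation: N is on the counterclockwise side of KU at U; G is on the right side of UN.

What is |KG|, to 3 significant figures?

37.4

K is at the origin; KU runs at 0.8° with length 24.9, so U = 24.9·(cos 0.8°, sin 0.8°) = (24.9, 0.348). ∠KUN = 65.4°, so UN runs at 0.8° + (180° − 65.4°) = 115° from the x-axis; with |UN| = 15.7, N = U + 15.7·(cos 115°, sin 115°) = (18.2, 14.5). UN ⟂ NG; with |NG| = 14.4 on the right of UN, G = N + 14.4·(0.903, 0.429) = (31.2, 20.7). Then |KG| = |G − K| = 37.4.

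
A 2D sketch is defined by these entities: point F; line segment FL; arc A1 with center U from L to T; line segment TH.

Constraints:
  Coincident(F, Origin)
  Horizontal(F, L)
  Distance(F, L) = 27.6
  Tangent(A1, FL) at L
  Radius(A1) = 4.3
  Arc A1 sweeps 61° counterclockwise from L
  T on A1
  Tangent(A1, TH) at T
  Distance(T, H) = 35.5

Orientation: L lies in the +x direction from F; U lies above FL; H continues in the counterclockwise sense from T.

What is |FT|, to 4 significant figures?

31.44

F is at the origin; FL is horizontal with |FL| = 27.6 and L on the +x side, so L = (27.60, 0.000). The tangent condition forces UL to be normal to FL, so U = L + (0, 4.3) = (27.60, 4.300). On A1, L sits at bearing -90° from U; a 61° counterclockwise sweep puts T at bearing -29°, so T = U + 4.3·(cos -29°, sin -29°) = (31.36, 2.215). Then |FT| = |T − F| = 31.44.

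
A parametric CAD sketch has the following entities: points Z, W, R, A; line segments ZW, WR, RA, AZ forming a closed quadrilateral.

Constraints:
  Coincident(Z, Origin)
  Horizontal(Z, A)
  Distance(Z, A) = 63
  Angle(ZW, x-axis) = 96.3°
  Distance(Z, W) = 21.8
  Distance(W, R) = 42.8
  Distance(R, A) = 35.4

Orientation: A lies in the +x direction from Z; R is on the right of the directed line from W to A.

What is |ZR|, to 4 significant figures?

29.59

Checks: |WR| = 42.80 ✓; |RA| = 35.40 ✓.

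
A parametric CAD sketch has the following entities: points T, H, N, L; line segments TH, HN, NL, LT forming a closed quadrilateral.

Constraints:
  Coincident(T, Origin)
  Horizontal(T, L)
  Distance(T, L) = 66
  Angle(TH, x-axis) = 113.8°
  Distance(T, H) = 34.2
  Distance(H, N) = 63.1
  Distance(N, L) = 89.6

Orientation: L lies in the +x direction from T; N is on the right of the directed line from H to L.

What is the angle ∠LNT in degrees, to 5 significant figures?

39.947°

T is at the origin; T and L share the same y with |TL| = 66.0 and L in +x, so L = (66.0, 0). TH runs at 113.8° with |TH| = 34.2, so H = (-13.801, 31.292). N is determined by |HN| = 63.1 and |NL| = 89.6 together: it lies at the intersection of circle(H, 63.1) and circle(L, 89.6). With |HL| = 85.717, the foot of the radical line on HL is 19.254 from H and the perpendicular offset is √(63.1² − 19.254²) = 60.091. Taking the right-of-HL solution: N = (-17.812, -31.681).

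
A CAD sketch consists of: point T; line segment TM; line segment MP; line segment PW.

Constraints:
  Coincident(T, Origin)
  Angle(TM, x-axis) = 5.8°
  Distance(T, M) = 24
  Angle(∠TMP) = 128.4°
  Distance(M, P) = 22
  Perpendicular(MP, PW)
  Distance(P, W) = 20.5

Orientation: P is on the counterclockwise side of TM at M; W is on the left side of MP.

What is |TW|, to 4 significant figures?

36.95

T is at the origin; TM runs at 5.8° with length 24.0, so M = 24.0·(cos 5.8°, sin 5.8°) = (23.88, 2.425). ∠TMP = 128.4°, so MP runs at 5.8° + (180° − 128.4°) = 57.40° from the x-axis; with |MP| = 22.0, P = M + 22.0·(cos 57.40°, sin 57.40°) = (35.73, 20.96). MP is perpendicular to PW; with |PW| = 20.5 on the left of MP, W = P + 20.5·(-0.8425, 0.5388) = (18.46, 32.00). Then |TW| = |W − T| = 36.95.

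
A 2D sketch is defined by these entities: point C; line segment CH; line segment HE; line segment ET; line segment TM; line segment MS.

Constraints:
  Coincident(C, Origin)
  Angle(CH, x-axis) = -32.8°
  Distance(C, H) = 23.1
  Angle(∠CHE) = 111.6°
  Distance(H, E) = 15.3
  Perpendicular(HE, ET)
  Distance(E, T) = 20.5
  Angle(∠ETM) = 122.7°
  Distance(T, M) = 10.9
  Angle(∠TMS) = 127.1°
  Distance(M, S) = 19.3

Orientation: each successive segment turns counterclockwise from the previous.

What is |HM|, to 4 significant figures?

27.09

C is at the origin; CH runs at -32.8° with length 23.1, so H = (19.42, -12.51). ∠CHE = 111.6° gives HE at 35.60° from the x-axis; with |HE| = 15.3, E = (31.86, -3.607). HE is perpendicular to ET, so ET runs at 125.6°; with |ET| = 20.5, T = (19.92, 13.06). ∠ETM = 122.7° gives TM at -177.1° from the x-axis; with |TM| = 10.9, M = (9.038, 12.51). Then |HM| = |M − H| = 27.09.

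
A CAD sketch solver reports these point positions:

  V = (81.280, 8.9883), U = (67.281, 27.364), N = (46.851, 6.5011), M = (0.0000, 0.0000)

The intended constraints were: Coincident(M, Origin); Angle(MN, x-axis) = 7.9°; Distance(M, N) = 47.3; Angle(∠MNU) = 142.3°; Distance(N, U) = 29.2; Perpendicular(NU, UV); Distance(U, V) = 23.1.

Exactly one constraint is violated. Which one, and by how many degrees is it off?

Perpendicular(NU, UV) — off by 8.30°.

M = (0.00, 0.00) ✓; MN at 7.900° ✓; |MN| = 47.30 ✓; ∠MNU = 142.3° ✓; |NU| = 29.20 ✓; ∠(NU, UV) = 98.30° ✗; |UV| = 23.10 ✓.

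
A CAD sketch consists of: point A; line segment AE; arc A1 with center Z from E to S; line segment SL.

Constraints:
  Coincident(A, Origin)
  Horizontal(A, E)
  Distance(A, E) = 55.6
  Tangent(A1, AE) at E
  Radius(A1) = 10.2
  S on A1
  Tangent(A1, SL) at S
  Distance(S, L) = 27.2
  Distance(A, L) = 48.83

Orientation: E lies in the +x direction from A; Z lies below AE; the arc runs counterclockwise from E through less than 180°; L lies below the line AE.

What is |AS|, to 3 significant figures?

46.5

A is at the origin; A and E share the same y with |AE| = 55.6 and E on the +x side, so E = (55.6, 0.00). The tangent condition forces ZE to be normal to AE, so Z = E + (0, -10.2) = (55.6, -10.2). Since ZS ⟂ SL (tangency), |ZL| = √(10.2² + 27.2²) = 29.0 regardless of where S sits on A1. So L lies on both circle(A, 48.83) and circle(Z, 29.0); the below-AE intersection is L = (36.7, -32.2). S is the foot of the tangent from L: S = (46.0, -6.70).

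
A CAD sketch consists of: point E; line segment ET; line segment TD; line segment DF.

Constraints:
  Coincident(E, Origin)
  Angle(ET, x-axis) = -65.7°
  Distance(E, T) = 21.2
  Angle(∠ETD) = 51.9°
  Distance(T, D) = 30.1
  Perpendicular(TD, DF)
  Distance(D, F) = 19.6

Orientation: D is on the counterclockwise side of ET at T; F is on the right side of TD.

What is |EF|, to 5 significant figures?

40.076

∠ETD = 51.9°, so TD runs at -65.7° + (180° − 51.9°) = 62.400° from the x-axis; with |TD| = 30.1, D = T + 30.1·(cos 62.400°, sin 62.400°) = (22.669, 7.3530). The perpendicularity gives DF at right angles to TD; with |DF| = 19.6 on the right of TD, F = D + 19.6·(0.88620, -0.46330) = (40.039, -1.7276). Then |EF| = |F − E| = 40.076.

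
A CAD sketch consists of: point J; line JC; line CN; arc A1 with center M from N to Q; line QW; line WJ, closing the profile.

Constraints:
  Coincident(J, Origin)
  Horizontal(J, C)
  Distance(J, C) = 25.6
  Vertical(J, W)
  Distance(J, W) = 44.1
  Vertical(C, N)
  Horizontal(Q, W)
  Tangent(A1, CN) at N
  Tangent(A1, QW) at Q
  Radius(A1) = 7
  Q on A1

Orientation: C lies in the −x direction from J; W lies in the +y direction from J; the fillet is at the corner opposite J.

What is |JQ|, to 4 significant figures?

47.86

The virtual corner opposite J is at (-25.60, 44.10). The tangent condition forces MN to be normal to CN and A1 meets QW tangentially, so MQ is at right angles to QW, with radius 7.0, so the center M sits 7.0 in from both sides at M = (-18.60, 37.10). That places the tangent points at N = (-25.60, 37.10) on CN and Q = (-18.60, 44.10) on QW. Then |JQ| = |Q − J| = 47.86.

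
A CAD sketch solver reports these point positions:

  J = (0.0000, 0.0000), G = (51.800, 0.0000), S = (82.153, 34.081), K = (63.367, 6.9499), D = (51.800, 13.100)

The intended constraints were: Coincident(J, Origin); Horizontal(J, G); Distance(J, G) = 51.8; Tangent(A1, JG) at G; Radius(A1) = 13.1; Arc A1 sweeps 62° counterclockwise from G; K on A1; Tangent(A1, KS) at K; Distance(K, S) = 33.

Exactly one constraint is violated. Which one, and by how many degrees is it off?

Tangent(A1, KS) at K — off by 6.70°.

J = (0.00, 0.00) ✓; J.y = 0.00, G.y = 0.00 ✓; |JG| = 51.80 ✓; ∠(DG, GJ) = 90.00° ✓; |DG| = 13.10 ✓; bearing(D→K) − bearing(D→G) = 62.00° ✓; |DK| = 13.10 ✓; ∠(DK, KS) = 96.70° ✗; |KS| = 33.00 ✓.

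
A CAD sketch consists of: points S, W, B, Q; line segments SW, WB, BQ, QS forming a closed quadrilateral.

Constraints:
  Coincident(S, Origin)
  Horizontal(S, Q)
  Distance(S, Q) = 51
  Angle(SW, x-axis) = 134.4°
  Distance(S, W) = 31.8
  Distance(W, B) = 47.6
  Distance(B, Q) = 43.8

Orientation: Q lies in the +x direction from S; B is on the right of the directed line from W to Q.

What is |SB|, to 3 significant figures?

15.9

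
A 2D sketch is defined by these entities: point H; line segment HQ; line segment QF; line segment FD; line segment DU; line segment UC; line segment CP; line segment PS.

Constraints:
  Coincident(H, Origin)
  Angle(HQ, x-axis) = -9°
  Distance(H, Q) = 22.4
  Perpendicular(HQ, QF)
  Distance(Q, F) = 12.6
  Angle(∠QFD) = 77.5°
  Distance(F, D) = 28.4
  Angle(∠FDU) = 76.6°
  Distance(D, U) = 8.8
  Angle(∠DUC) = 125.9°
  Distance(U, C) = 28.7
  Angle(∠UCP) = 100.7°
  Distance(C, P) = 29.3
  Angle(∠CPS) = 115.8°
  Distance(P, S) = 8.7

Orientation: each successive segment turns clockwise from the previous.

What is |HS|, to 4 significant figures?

41.40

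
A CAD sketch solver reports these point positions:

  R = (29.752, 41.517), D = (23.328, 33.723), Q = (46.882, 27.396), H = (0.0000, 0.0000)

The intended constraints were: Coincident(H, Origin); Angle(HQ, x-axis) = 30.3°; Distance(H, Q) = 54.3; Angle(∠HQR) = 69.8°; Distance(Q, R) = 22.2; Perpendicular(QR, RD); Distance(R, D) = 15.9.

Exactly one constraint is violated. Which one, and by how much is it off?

Distance(R, D) = 15.9 — off by 5.80.

H = (0.00, 0.00) ✓; HQ at 30.30° ✓; |HQ| = 54.30 ✓; ∠HQR = 69.80° ✓; |QR| = 22.20 ✓; ∠(QR, RD) = 90.00° ✓; |RD| = 10.10 ✗.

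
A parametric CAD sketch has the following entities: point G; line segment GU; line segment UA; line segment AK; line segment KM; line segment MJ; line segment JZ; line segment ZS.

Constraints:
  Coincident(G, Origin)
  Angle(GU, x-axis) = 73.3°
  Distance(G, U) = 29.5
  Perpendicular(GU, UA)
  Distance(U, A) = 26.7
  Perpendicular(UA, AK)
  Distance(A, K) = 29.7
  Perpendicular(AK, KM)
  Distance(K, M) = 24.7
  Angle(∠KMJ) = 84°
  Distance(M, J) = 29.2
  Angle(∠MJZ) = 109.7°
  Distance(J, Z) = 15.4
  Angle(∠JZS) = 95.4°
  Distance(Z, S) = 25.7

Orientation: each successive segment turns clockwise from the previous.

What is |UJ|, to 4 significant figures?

5.095

G is at the origin; GU runs at 73.3° with length 29.5, so U = (8.477, 28.26). The perpendicularity gives UA at right angles to GU, so UA runs at -16.70°; with |UA| = 26.7, A = (34.05, 20.58). The perpendicularity gives AK at right angles to UA, so AK runs at -106.7°; with |AK| = 29.7, K = (25.52, -7.864). The perpendicularity gives KM at right angles to AK, so KM runs at 163.3°; with |KM| = 24.7, M = (1.858, -0.7663). ∠KMJ = 84.0° gives MJ at 67.30° from the x-axis; with |MJ| = 29.2, J = (13.13, 26.17). Then |UJ| = |J − U| = 5.095.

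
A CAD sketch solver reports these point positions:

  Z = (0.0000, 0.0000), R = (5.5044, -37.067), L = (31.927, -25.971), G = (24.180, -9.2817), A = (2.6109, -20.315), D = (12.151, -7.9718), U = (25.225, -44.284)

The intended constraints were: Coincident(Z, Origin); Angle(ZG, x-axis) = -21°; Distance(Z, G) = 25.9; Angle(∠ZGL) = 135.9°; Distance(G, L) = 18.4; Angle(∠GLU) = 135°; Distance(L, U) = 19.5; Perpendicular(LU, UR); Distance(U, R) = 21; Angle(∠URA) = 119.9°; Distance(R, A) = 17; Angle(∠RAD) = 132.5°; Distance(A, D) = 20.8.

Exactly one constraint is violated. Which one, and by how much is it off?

Distance(A, D) = 20.8 — off by 5.20.

Z = (0.00, 0.00) ✓; ZG at -21.00° ✓; |ZG| = 25.90 ✓; ∠ZGL = 135.9° ✓; |GL| = 18.40 ✓; ∠GLU = 135.0° ✓; |LU| = 19.50 ✓; ∠(LU, UR) = 90.00° ✓; |UR| = 21.00 ✓; ∠URA = 119.9° ✓; |RA| = 17.00 ✓; ∠RAD = 132.5° ✓; |AD| = 15.60 ✗.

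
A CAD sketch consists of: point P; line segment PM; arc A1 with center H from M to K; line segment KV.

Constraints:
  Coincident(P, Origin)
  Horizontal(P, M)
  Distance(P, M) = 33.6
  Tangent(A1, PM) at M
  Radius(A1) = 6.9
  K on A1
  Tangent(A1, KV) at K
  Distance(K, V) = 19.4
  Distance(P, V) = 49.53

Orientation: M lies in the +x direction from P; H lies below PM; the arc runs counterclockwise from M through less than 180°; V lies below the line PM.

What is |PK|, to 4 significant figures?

31.05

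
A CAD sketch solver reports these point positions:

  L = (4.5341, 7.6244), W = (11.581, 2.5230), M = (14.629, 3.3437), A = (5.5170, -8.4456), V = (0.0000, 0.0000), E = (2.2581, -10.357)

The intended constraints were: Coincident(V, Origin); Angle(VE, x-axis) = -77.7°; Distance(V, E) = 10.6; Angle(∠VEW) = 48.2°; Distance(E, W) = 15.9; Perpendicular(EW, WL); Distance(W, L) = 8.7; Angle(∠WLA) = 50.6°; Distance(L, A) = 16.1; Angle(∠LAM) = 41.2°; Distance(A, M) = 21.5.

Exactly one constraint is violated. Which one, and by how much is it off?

Distance(A, M) = 21.5 — off by 6.60.

V = (0.00, 0.00) ✓; VE at -77.70° ✓; |VE| = 10.60 ✓; ∠VEW = 48.20° ✓; |EW| = 15.90 ✓; ∠(EW, WL) = 90.00° ✓; |WL| = 8.700 ✓; ∠WLA = 50.60° ✓; |LA| = 16.10 ✓; ∠LAM = 41.20° ✓; |AM| = 14.90 ✗.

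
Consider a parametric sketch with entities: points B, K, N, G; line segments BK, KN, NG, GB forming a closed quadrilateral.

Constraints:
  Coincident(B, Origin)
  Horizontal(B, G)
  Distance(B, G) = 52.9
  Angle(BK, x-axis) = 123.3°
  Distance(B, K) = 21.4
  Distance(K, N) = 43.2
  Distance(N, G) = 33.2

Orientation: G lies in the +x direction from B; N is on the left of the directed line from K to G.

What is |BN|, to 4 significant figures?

39.64

Checks: |KN| = 43.20 ✓; |NG| = 33.20 ✓.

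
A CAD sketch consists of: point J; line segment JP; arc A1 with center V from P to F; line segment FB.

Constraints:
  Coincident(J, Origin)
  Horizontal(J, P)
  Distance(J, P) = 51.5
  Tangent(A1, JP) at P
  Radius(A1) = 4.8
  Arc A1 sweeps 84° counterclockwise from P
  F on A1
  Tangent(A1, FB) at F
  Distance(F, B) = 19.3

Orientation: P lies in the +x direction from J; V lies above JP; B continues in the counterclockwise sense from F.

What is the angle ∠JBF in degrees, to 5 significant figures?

62.050°

On A1, P sits at bearing -90° from V; an 84° counterclockwise sweep puts F at bearing -6°, so F = V + 4.8·(cos -6°, sin -6°) = (56.274, 4.2983). Tangency of A1 to FB means the radius VF is perpendicular to FB, so FB runs along (−sin -6°, cos -6°); with |FB| = 19.3, B = (58.291, 23.493). Then cos ∠JBF = BJ·BF / (|BJ||BF|), giving 62.050°.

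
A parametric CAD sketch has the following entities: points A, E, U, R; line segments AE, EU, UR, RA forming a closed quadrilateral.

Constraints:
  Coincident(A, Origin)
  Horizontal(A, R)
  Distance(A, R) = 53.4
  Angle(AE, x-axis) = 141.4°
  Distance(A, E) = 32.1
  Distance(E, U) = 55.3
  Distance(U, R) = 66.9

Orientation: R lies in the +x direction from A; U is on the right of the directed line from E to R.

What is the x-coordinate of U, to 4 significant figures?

-5.516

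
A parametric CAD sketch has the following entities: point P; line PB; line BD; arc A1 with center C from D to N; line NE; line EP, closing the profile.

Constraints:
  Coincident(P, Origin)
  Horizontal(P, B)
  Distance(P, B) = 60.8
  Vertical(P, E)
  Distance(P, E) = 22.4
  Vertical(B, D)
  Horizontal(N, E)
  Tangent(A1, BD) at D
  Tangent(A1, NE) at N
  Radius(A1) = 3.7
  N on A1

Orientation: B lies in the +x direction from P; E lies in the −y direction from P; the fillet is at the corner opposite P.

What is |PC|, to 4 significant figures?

60.08

P is at the origin; PB is horizontal with |PB| = 60.8 and B on the +x side, so B = (60.80, 0.000). PE is vertical with |PE| = 22.4 and E on the −y side, so E = (0.000, -22.40). The virtual corner opposite P is at (60.80, -22.40). Since A1 is tangent to BD there, CD ⟂ BD and tangency of A1 to NE means the radius CN is perpendicular to NE, with radius 3.7, so the center C sits 3.7 in from both sides at C = (57.10, -18.70). Then |PC| = |C − P| = 60.08.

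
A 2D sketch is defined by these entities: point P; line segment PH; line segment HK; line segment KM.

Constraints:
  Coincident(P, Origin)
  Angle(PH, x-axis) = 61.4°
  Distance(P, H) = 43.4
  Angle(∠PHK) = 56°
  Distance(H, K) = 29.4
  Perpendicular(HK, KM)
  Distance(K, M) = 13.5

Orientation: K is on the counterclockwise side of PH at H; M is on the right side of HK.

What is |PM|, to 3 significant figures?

49.7

P is at the origin; PH runs at 61.4° with length 43.4, so H = 43.4·(cos 61.4°, sin 61.4°) = (20.8, 38.1). ∠PHK = 56.0°, so HK runs at 61.4° + (180° − 56.0°) = 185° from the x-axis; with |HK| = 29.4, K = H + 29.4·(cos 185°, sin 185°) = (-8.49, 35.3). The perpendicularity gives KM at right angles to HK; with |KM| = 13.5 on the right of HK, M = K + 13.5·(-0.0941, 0.996) = (-9.76, 48.8). Then |PM| = |M − P| = 49.7.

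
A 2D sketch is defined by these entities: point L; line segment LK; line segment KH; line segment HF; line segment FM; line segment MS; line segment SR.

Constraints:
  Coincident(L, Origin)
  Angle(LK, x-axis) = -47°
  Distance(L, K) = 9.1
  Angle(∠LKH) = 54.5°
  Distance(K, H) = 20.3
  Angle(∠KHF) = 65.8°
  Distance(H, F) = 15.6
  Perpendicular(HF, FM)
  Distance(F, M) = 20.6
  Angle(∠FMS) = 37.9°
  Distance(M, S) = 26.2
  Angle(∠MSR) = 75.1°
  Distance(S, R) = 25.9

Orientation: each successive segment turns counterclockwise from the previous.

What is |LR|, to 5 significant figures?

23.318

L is at the origin; LK runs at -47.0° with length 9.1, so K = (6.2062, -6.6553). ∠LKH = 54.5° gives KH at 78.500° from the x-axis; with |KH| = 20.3, H = (10.253, 13.237). ∠KHF = 65.8° gives HF at -167.30° from the x-axis; with |HF| = 15.6, F = (-4.9650, 9.8076). HF is perpendicular to FM, so FM runs at -77.300°; with |FM| = 20.6, M = (-0.43615, -10.288). ∠FMS = 37.9° gives MS at 64.800° from the x-axis; with |MS| = 26.2, S = (10.719, 13.418). ∠MSR = 75.1° gives SR at 169.70° from the x-axis; with |SR| = 25.9, R = (-14.763, 18.049). Then |LR| = |R − L| = 23.318.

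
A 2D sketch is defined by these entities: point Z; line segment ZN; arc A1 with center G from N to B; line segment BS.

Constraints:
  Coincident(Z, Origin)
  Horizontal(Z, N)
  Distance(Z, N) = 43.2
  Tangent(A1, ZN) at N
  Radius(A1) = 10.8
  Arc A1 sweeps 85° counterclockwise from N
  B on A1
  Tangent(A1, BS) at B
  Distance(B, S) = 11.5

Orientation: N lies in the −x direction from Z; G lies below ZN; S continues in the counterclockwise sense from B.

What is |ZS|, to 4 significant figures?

58.95

Z is at the origin; ZN is horizontal with |ZN| = 43.2 and N on the −x side, so N = (-43.20, 0.000). A1 meets ZN tangentially, so GN is at right angles to ZN, so G = N + (0, -10.8) = (-43.20, -10.80). On A1, N sits at bearing 90° from G; an 85° counterclockwise sweep puts B at bearing 175°, so B = G + 10.8·(cos 175°, sin 175°) = (-53.96, -9.859). Since A1 is tangent to BS there, GB ⟂ BS, so BS runs along (−sin 175°, cos 175°); with |BS| = 11.5, S = (-54.96, -21.31). Then |ZS| = |S − Z| = 58.95.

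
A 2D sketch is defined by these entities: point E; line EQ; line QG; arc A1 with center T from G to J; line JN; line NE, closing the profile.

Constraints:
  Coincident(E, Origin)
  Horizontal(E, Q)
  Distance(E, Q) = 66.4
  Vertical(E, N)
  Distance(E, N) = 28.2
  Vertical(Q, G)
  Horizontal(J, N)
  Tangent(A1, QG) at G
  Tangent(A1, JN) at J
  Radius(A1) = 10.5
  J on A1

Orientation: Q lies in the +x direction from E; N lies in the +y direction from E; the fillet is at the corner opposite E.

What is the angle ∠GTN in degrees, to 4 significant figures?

169.4°

The virtual corner opposite E is at (66.40, 28.20). A1 meets QG tangentially, so TG is at right angles to QG and tangency of A1 to JN means the radius TJ is perpendicular to JN, with radius 10.5, so the center T sits 10.5 in from both sides at T = (55.90, 17.70). That places the tangent points at G = (66.40, 17.70) on QG and J = (55.90, 28.20) on JN. Then cos ∠GTN = TG·TN / (|TG||TN|), giving 169.4°.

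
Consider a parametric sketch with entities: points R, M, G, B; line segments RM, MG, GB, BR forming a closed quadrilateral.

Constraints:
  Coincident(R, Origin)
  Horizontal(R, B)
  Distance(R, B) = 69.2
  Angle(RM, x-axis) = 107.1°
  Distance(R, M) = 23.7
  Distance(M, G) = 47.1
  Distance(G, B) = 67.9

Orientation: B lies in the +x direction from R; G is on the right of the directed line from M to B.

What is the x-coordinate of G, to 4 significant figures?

5.255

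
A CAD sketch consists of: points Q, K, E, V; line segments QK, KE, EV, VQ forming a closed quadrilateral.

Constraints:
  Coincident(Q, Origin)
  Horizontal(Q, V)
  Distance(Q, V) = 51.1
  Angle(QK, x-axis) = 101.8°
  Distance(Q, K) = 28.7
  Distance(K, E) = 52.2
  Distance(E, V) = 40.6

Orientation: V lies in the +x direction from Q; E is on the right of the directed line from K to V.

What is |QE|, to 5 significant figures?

24.937

Checks: |KE| = 52.20 ✓; |EV| = 40.60 ✓.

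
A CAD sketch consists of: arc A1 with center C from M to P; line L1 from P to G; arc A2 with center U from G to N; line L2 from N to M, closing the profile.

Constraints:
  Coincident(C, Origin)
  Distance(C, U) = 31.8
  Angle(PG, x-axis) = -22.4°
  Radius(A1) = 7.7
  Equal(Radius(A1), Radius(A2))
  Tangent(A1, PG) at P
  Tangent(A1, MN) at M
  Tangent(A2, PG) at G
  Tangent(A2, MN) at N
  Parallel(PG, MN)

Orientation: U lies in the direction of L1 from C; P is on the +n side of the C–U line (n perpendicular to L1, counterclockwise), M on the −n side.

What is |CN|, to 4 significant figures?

32.72

The slot axis is L1's direction at -22.4°, so u = (cos -22.4°, sin -22.4°) = (0.9245, -0.3811) and n = (−sin -22.4°, cos -22.4°) = (0.3811, 0.9245). C is at the origin and U lies 31.8 along u from C, so U = 31.8·u = (29.40, -12.12). Tangency of A1 to both parallel lines with radius 7.7 puts P and M at C ± 7.7·n: P = (2.934, 7.119), M = (-2.934, -7.119). Equal radii place G and N the same way about U: G = U + 7.7·n = (32.33, -4.999), N = U − 7.7·n = (26.47, -19.24). Then |CN| = |N − C| = 32.72.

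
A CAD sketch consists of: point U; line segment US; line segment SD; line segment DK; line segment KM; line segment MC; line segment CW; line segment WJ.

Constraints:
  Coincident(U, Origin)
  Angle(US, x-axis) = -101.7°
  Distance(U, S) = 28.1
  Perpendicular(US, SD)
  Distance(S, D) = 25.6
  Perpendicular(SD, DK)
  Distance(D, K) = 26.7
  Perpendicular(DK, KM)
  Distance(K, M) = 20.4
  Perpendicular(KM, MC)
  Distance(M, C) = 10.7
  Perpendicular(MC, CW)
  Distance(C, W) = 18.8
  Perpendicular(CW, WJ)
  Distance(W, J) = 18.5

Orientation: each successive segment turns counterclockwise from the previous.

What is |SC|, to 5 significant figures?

16.824

DK ⟂ KM, so KM runs at 168.30°; with |KM| = 20.4, M = (4.8081, -2.4254). KM ⟂ MC, so MC runs at -101.70°; with |MC| = 10.7, C = (2.6382, -12.903). Then |SC| = |C − S| = 16.824.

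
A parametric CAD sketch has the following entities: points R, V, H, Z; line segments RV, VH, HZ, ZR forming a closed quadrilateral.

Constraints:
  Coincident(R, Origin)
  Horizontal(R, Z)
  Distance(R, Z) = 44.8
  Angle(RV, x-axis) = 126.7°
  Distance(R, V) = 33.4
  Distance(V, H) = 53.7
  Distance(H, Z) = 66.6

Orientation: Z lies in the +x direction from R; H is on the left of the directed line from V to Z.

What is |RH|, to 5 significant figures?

65.344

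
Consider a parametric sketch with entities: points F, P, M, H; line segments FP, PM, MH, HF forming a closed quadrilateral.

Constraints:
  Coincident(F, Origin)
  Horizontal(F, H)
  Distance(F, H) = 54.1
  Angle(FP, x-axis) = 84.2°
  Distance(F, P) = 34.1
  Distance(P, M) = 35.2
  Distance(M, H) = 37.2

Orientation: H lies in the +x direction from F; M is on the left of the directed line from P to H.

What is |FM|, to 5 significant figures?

51.367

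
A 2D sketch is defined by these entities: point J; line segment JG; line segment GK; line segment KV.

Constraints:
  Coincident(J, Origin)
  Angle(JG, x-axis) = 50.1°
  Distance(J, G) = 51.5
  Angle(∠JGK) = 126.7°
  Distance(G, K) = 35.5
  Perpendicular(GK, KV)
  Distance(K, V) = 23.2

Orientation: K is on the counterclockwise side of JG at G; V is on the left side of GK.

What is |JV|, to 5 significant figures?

68.702

J is at the origin; JG runs at 50.1° with length 51.5, so G = 51.5·(cos 50.1°, sin 50.1°) = (33.035, 39.509). ∠JGK = 126.7°, so GK runs at 50.1° + (180° − 126.7°) = 103.40° from the x-axis; with |GK| = 35.5, K = G + 35.5·(cos 103.40°, sin 103.40°) = (24.808, 74.043). GK ⟂ KV; with |KV| = 23.2 on the left of GK, V = K + 23.2·(-0.97278, -0.23175) = (2.2392, 68.666). Then |JV| = |V − J| = 68.702.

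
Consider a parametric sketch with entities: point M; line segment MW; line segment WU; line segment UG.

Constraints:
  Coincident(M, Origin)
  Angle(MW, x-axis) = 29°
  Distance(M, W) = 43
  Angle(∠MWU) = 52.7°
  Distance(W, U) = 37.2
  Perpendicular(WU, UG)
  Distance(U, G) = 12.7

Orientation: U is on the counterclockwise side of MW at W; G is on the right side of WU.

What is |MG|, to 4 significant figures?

48.21

M is at the origin; MW runs at 29.0° with length 43.0, so W = 43.0·(cos 29.0°, sin 29.0°) = (37.61, 20.85). ∠MWU = 52.7°, so WU runs at 29.0° + (180° − 52.7°) = 156.3° from the x-axis; with |WU| = 37.2, U = W + 37.2·(cos 156.3°, sin 156.3°) = (3.546, 35.80). WU ⟂ UG; with |UG| = 12.7 on the right of WU, G = U + 12.7·(0.4019, 0.9157) = (8.651, 47.43). Then |MG| = |G − M| = 48.21.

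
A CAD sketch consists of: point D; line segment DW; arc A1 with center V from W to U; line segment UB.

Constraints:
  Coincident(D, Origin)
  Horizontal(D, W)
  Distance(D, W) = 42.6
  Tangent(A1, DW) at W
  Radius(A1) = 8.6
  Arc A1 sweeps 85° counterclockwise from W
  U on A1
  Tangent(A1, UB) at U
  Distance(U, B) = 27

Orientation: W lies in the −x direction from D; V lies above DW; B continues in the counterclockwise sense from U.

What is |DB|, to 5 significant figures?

47.021

D is at the origin; DW is horizontal with |DW| = 42.6 and W on the −x side, so W = (-42.600, 0.0000). Since A1 is tangent to DW there, VW ⟂ DW, so V = W + (0, 8.6) = (-42.600, 8.6000). On A1, W sits at bearing -90° from V; an 85° counterclockwise sweep puts U at bearing -5°, so U = V + 8.6·(cos -5°, sin -5°) = (-34.033, 7.8505). A1 meets UB tangentially, so VU is at right angles to UB, so UB runs along (−sin -5°, cos -5°); with |UB| = 27.0, B = (-31.680, 34.748). Then |DB| = |B − D| = 47.021.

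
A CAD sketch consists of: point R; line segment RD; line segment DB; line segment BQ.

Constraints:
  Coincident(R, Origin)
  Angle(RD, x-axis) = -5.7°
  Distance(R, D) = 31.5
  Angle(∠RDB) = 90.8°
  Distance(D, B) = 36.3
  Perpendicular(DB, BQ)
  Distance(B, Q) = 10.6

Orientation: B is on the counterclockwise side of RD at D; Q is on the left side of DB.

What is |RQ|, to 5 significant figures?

42.267

R is at the origin; RD runs at -5.7° with length 31.5, so D = 31.5·(cos -5.7°, sin -5.7°) = (31.344, -3.1286). ∠RDB = 90.8°, so DB runs at -5.7° + (180° − 90.8°) = 83.500° from the x-axis; with |DB| = 36.3, B = D + 36.3·(cos 83.500°, sin 83.500°) = (35.454, 32.938). DB is perpendicular to BQ; with |BQ| = 10.6 on the left of DB, Q = B + 10.6·(-0.99357, 0.11320) = (24.922, 34.138). Then |RQ| = |Q − R| = 42.267.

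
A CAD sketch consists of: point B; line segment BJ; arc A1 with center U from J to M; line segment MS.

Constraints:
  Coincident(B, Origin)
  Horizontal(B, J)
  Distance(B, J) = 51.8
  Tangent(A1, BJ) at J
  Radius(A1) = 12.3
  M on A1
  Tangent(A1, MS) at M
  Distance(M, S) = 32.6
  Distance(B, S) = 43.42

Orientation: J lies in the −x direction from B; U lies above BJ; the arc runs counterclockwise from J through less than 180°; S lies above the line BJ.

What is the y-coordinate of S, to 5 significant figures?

35.148

B is at the origin; B and J share the same y with |BJ| = 51.8 and J on the −x side, so J = (-51.800, 0.0000). Tangency of A1 to BJ means the radius UJ is perpendicular to BJ, so U = J + (0, 12.3) = (-51.800, 12.300). Since UM ⟂ MS (tangency), |US| = √(12.3² + 32.6²) = 34.843 regardless of where M sits on A1. So S lies on both circle(B, 43.42) and circle(U, 34.843); the above-BJ intersection is S = (-25.494, 35.148). M is the foot of the tangent from S: M = (-40.976, 6.4587).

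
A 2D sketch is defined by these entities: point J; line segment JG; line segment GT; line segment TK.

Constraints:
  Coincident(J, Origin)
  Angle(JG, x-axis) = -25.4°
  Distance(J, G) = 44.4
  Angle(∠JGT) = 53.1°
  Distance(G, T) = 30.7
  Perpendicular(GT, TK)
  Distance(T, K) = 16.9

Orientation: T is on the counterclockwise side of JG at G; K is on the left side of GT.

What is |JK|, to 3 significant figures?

19.0

J is at the origin; JG runs at -25.4° with length 44.4, so G = 44.4·(cos -25.4°, sin -25.4°) = (40.1, -19.0). ∠JGT = 53.1°, so GT runs at -25.4° + (180° − 53.1°) = 102° from the x-axis; with |GT| = 30.7, T = G + 30.7·(cos 102°, sin 102°) = (34.0, 11.0). GT ⟂ TK; with |TK| = 16.9 on the left of GT, K = T + 16.9·(-0.980, -0.199) = (17.4, 7.67). Then |JK| = |K − J| = 19.0.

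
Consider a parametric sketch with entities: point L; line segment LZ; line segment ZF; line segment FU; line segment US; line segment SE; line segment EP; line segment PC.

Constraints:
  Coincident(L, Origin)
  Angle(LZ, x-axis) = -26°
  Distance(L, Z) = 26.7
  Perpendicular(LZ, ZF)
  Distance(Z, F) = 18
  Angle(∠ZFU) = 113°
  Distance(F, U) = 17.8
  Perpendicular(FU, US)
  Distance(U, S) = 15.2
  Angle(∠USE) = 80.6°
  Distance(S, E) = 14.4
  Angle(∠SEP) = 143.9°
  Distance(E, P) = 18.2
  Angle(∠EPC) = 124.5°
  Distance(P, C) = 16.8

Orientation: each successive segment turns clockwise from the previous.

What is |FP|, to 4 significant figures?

9.164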